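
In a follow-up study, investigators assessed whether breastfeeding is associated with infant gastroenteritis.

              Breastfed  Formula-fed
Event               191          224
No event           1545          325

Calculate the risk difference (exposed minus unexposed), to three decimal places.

Reading the table with exposure as columns: a = 191 (Breastfed, case), b = 1545 (Breastfed, non-case), c = 224 (Formula-fed, case), d = 325.
Risk in exposed = 191/1736 = 0.110023; risk in unexposed = 224/549 = 0.408015.
Risk difference = 0.110023 − 0.408015 = -0.297992

-0.298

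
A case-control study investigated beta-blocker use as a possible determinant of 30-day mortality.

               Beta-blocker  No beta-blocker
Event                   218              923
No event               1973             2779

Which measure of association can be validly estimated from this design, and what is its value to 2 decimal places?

0.33

Reading the table with exposure as columns: a = 218 (Beta-blocker, case), b = 1973 (Beta-blocker, non-case), c = 923 (No beta-blocker, case), d = 2779.
This is a case-control study: participants were sampled on outcome status, so risks in the source population cannot be estimated directly — relative risk is not valid here. The odds ratio is the appropriate measure.
OR = (a·d)/(b·c) = (218 × 2779) / (1973 × 923) = 605822 / 1821079 = 0.33267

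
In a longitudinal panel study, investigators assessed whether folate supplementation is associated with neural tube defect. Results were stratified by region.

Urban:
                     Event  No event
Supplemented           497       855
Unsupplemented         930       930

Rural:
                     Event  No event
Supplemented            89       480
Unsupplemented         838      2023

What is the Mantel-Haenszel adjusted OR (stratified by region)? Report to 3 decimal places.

0.538

OR_MH = Σ(aᵢdᵢ/nᵢ) / Σ(bᵢcᵢ/nᵢ), where nᵢ is the stratum total.
Stratum 1 (Urban): n = 3212; a·d/n = 497·930/3212 = 143.9010; b·c/n = 855·930/3212 = 247.5560
Stratum 2 (Rural): n = 3430; a·d/n = 89·2023/3430 = 52.4918; b·c/n = 480·838/3430 = 117.2711
OR_MH = (143.9010 + 52.4918) / (247.5560 + 117.2711) = 196.3928 / 364.8272 = 0.53832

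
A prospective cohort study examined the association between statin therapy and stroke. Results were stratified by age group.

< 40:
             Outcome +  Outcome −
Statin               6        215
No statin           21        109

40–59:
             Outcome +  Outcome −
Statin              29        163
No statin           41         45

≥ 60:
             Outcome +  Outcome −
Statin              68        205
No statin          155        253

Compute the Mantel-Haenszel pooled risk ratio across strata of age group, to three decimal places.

RR_MH = Σ(aᵢ·n₀ᵢ/nᵢ) / Σ(cᵢ·n₁ᵢ/nᵢ), with n₁ᵢ = aᵢ+bᵢ (exposed), n₀ᵢ = cᵢ+dᵢ (unexposed), nᵢ = n₁ᵢ+n₀ᵢ.
Stratum 1 (< 40): n₁ = 221, n₀ = 130, n = 351; a·n₀/n = 6·130/351 = 2.2222; c·n₁/n = 21·221/351 = 13.2222
Stratum 2 (40–59): n₁ = 192, n₀ = 86, n = 278; a·n₀/n = 29·86/278 = 8.9712; c·n₁/n = 41·192/278 = 28.3165
Stratum 3 (≥ 60): n₁ = 273, n₀ = 408, n = 681; a·n₀/n = 68·408/681 = 40.7401; c·n₁/n = 155·273/681 = 62.1366
RR_MH = (2.2222 + 8.9712 + 40.7401) / (13.2222 + 28.3165 + 62.1366) = 51.9335 / 103.6753 = 0.50092

0.501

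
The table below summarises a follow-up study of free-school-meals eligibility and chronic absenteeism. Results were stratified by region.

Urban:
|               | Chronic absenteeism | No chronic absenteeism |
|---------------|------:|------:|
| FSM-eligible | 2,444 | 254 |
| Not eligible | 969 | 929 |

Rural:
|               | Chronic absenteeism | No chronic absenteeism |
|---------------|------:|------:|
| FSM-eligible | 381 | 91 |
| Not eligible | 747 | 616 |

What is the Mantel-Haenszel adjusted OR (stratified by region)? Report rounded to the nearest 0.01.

OR_MH = Σ(aᵢdᵢ/nᵢ) / Σ(bᵢcᵢ/nᵢ), where nᵢ is the stratum total.
Stratum 1 (Urban): n = 4596; a·d/n = 2444·929/4596 = 494.0113; b·c/n = 254·969/4596 = 53.5522
Stratum 2 (Rural): n = 1835; a·d/n = 381·616/1835 = 127.8997; b·c/n = 91·747/1835 = 37.0447
OR_MH = (494.0113 + 127.8997) / (53.5522 + 37.0447) = 621.9110 / 90.5969 = 6.86459

6.86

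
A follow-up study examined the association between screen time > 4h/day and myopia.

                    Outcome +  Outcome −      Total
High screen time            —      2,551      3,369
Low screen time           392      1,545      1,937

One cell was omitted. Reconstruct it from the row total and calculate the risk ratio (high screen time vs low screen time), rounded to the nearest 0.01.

1.20

The missing cell is in the exposed row: 3369 − 2551 = 818.
So a = 818, b = 2551, c = 392, d = 1545.
RR = [a/(a+b)] / [c/(c+d)] = (818/3369) / (392/1937) = 0.24280/0.20237 = 1.19976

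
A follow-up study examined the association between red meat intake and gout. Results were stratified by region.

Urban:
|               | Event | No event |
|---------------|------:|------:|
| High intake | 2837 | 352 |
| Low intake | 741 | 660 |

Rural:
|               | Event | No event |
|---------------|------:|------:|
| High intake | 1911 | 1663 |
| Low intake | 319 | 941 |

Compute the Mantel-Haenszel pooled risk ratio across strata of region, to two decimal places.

RR_MH = Σ(aᵢ·n₀ᵢ/nᵢ) / Σ(cᵢ·n₁ᵢ/nᵢ), with n₁ᵢ = aᵢ+bᵢ (exposed), n₀ᵢ = cᵢ+dᵢ (unexposed), nᵢ = n₁ᵢ+n₀ᵢ.
Stratum 1 (Urban): n₁ = 3189, n₀ = 1401, n = 4590; a·n₀/n = 2837·1401/4590 = 865.9340; c·n₁/n = 741·3189/4590 = 514.8255
Stratum 2 (Rural): n₁ = 3574, n₀ = 1260, n = 4834; a·n₀/n = 1911·1260/4834 = 498.1092; c·n₁/n = 319·3574/4834 = 235.8515
RR_MH = (865.9340 + 498.1092) / (514.8255 + 235.8515) = 1364.0432 / 750.6770 = 1.81708

1.82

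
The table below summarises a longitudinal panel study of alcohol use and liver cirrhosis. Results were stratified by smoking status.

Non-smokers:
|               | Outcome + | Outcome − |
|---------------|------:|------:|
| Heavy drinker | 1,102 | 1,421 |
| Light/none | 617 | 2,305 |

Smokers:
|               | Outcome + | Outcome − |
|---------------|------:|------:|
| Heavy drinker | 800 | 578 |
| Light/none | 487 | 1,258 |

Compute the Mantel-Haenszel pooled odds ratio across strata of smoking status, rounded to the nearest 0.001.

3.141

OR_MH = Σ(aᵢdᵢ/nᵢ) / Σ(bᵢcᵢ/nᵢ), where nᵢ is the stratum total.
Stratum 1 (Non-smokers): n = 5445; a·d/n = 1102·2305/5445 = 466.5032; b·c/n = 1421·617/5445 = 161.0206
Stratum 2 (Smokers): n = 3123; a·d/n = 800·1258/3123 = 322.2542; b·c/n = 578·487/3123 = 90.1332
OR_MH = (466.5032 + 322.2542) / (161.0206 + 90.1332) = 788.7575 / 251.1538 = 3.14054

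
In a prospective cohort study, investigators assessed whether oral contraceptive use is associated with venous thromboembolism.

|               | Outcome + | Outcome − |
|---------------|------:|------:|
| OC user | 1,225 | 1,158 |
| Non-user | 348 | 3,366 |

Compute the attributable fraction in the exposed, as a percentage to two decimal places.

81.77

Cells: a = 1225, b = 1158, c = 348, d = 3366.
Risk in exposed = 1225/2383 = 0.51406; risk in unexposed = 348/3714 = 0.09370.
RR = 0.51406/0.09370 = 5.48624
AR% = (RR − 1)/RR × 100 = (5.48624 − 1)/5.48624 × 100 = 81.7726%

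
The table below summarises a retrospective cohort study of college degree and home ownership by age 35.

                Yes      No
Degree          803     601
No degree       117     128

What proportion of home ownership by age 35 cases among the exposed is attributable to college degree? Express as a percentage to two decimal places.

Cells: a = 803, b = 601, c = 117, d = 128.
Risk in exposed = 803/1404 = 0.57194; risk in unexposed = 117/245 = 0.47755.
RR = 0.57194/0.47755 = 1.19765
AR% = (RR − 1)/RR × 100 = (1.19765 − 1)/1.19765 × 100 = 16.5029%

16.50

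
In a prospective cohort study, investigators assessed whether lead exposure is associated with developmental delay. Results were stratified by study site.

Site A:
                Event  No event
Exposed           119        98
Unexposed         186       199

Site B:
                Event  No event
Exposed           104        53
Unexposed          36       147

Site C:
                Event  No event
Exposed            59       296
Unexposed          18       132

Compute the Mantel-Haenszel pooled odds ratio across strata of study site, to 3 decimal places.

OR_MH = Σ(aᵢdᵢ/nᵢ) / Σ(bᵢcᵢ/nᵢ), where nᵢ is the stratum total.
Stratum 1 (Site A): n = 602; a·d/n = 119·199/602 = 39.3372; b·c/n = 98·186/602 = 30.2791
Stratum 2 (Site B): n = 340; a·d/n = 104·147/340 = 44.9647; b·c/n = 53·36/340 = 5.6118
Stratum 3 (Site C): n = 505; a·d/n = 59·132/505 = 15.4218; b·c/n = 296·18/505 = 10.5505
OR_MH = (39.3372 + 44.9647 + 15.4218) / (30.2791 + 5.6118 + 10.5505) = 99.7237 / 46.4413 = 2.14730

2.147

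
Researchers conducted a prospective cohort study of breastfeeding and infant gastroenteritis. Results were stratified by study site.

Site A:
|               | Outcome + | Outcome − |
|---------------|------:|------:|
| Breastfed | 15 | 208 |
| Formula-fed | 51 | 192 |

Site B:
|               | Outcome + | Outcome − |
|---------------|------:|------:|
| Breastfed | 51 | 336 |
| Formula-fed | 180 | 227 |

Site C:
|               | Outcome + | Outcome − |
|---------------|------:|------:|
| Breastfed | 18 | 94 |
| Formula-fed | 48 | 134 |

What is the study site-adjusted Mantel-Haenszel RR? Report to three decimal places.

0.346

RR_MH = Σ(aᵢ·n₀ᵢ/nᵢ) / Σ(cᵢ·n₁ᵢ/nᵢ), with n₁ᵢ = aᵢ+bᵢ (exposed), n₀ᵢ = cᵢ+dᵢ (unexposed), nᵢ = n₁ᵢ+n₀ᵢ.
Stratum 1 (Site A): n₁ = 223, n₀ = 243, n = 466; a·n₀/n = 15·243/466 = 7.8219; c·n₁/n = 51·223/466 = 24.4056
Stratum 2 (Site B): n₁ = 387, n₀ = 407, n = 794; a·n₀/n = 51·407/794 = 26.1423; c·n₁/n = 180·387/794 = 87.7330
Stratum 3 (Site C): n₁ = 112, n₀ = 182, n = 294; a·n₀/n = 18·182/294 = 11.1429; c·n₁/n = 48·112/294 = 18.2857
RR_MH = (7.8219 + 26.1423 + 11.1429) / (24.4056 + 87.7330 + 18.2857) = 45.1071 / 130.4243 = 0.34585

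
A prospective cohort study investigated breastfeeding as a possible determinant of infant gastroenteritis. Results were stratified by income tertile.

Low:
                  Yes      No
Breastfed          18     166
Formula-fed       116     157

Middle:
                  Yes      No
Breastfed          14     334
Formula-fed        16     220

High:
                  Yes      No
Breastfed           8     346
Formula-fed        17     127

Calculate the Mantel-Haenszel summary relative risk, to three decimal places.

RR_MH = Σ(aᵢ·n₀ᵢ/nᵢ) / Σ(cᵢ·n₁ᵢ/nᵢ), with n₁ᵢ = aᵢ+bᵢ (exposed), n₀ᵢ = cᵢ+dᵢ (unexposed), nᵢ = n₁ᵢ+n₀ᵢ.
Stratum 1 (Low): n₁ = 184, n₀ = 273, n = 457; a·n₀/n = 18·273/457 = 10.7527; c·n₁/n = 116·184/457 = 46.7046
Stratum 2 (Middle): n₁ = 348, n₀ = 236, n = 584; a·n₀/n = 14·236/584 = 5.6575; c·n₁/n = 16·348/584 = 9.5342
Stratum 3 (High): n₁ = 354, n₀ = 144, n = 498; a·n₀/n = 8·144/498 = 2.3133; c·n₁/n = 17·354/498 = 12.0843
RR_MH = (10.7527 + 5.6575 + 2.3133) / (46.7046 + 9.5342 + 12.0843) = 18.7235 / 68.3232 = 0.27404

0.274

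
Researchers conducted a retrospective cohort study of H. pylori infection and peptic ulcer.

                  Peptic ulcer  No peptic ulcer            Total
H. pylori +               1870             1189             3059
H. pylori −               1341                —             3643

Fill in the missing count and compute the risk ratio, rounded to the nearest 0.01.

1.66

The missing cell is in the unexposed row: 3643 − 1341 = 2302.
So a = 1870, b = 1189, c = 1341, d = 2302.
RR = [a/(a+b)] / [c/(c+d)] = (1870/3059) / (1341/3643) = 0.61131/0.36810 = 1.66071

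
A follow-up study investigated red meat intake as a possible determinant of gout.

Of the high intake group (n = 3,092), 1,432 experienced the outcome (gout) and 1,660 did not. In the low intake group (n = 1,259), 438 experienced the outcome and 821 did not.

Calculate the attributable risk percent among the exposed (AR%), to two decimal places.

24.88

From the description: a = 1432, b = 1660, c = 438, d = 821.
Risk in exposed = 1432/3092 = 0.46313; risk in unexposed = 438/1259 = 0.34790.
RR = 0.46313/0.34790 = 1.33124
AR% = (RR − 1)/RR × 100 = (1.33124 − 1)/1.33124 × 100 = 24.8819%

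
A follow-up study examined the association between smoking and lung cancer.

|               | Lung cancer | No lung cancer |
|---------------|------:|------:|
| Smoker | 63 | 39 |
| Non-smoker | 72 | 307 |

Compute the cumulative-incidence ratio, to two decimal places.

Cells: a = 63, b = 39, c = 72, d = 307.
Risk in exposed = 63/102 = 0.61765; risk in unexposed = 72/379 = 0.18997.
RR = 0.61765 / 0.18997 = 3.25123
The risk among the exposed is 3.25 times that among the unexposed.

3.25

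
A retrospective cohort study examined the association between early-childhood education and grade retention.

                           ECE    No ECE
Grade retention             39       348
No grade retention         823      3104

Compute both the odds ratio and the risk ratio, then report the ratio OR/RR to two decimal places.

0.94

Reading the table with exposure as columns: a = 39 (ECE, case), b = 823 (ECE, non-case), c = 348 (No ECE, case), d = 3104.
OR = (39·3104)/(823·348) = 121056/286404 = 0.42268
Risk in exposed = 39/862 = 0.04524; risk in unexposed = 348/3452 = 0.10081; RR = 0.44880
OR/RR = 0.42268 / 0.44880 = 0.94180
The outcome is not rare, so the OR lies further from 1 than the RR.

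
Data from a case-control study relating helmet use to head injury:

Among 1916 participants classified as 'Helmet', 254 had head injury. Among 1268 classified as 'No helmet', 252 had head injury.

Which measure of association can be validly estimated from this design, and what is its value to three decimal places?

From the description: a = 254, b = 1662, c = 252, d = 1016.
This is a case-control study: participants were sampled on outcome status, so risks in the source population cannot be estimated directly — relative risk is not valid here. The odds ratio is the appropriate measure.
OR = (a·d)/(b·c) = (254 × 1016) / (1662 × 252) = 258064 / 418824 = 0.61616

0.616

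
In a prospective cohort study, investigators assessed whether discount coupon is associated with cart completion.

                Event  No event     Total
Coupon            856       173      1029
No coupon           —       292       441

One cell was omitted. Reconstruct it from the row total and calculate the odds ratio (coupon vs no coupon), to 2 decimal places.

9.70

The missing cell is in the unexposed row: 441 − 292 = 149.
So a = 856, b = 173, c = 149, d = 292.
OR = (a·d)/(b·c) = (856 × 292) / (173 × 149) = 249952 / 25777 = 9.69671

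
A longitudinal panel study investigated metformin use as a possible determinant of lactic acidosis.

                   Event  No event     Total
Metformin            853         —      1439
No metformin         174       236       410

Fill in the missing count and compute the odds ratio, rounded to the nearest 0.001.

1.974

The missing cell is in the exposed row: 1439 − 853 = 586.
So a = 853, b = 586, c = 174, d = 236.
OR = (a·d)/(b·c) = (853 × 236) / (586 × 174) = 201308 / 101964 = 1.97430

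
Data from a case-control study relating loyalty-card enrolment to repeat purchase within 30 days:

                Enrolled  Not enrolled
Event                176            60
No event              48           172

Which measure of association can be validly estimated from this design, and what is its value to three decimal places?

10.511

Reading the table with exposure as columns: a = 176 (Enrolled, case), b = 48 (Enrolled, non-case), c = 60 (Not enrolled, case), d = 172.
This is a case-control study: participants were sampled on outcome status, so risks in the source population cannot be estimated directly — relative risk is not valid here. The odds ratio is the appropriate measure.
OR = (a·d)/(b·c) = (176 × 172) / (48 × 60) = 30272 / 2880 = 10.51111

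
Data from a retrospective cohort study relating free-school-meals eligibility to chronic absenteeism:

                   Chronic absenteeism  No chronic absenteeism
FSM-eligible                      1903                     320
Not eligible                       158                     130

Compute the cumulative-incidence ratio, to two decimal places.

Cells: a = 1903, b = 320, c = 158, d = 130.
Risk in exposed = 1903/2223 = 0.85605; risk in unexposed = 158/288 = 0.54861.
RR = 0.85605 / 0.54861 = 1.56040
The risk among the exposed is 1.56 times that among the unexposed.

1.56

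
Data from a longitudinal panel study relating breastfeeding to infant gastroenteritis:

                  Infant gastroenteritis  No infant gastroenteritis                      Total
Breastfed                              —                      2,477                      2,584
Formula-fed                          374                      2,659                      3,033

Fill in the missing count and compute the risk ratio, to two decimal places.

The missing cell is in the exposed row: 2584 − 2477 = 107.
So a = 107, b = 2477, c = 374, d = 2659.
RR = [a/(a+b)] / [c/(c+d)] = (107/2584) / (374/3033) = 0.04141/0.12331 = 0.33581

0.34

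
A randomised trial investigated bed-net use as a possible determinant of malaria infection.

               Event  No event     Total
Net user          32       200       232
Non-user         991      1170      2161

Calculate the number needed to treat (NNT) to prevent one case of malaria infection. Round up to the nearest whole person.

4

Risk in treated group = 32/232 = 0.13793; risk in control = 991/2161 = 0.45858.
Absolute risk reduction = 0.45858 − 0.13793 = 0.32065
NNT = 1 / ARR = 1 / 0.32065 = 3.119 → round up → 4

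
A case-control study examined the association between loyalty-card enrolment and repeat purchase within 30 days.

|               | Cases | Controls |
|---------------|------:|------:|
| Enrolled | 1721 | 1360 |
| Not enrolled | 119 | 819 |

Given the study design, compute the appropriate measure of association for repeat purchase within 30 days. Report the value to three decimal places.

Cells: a = 1721, b = 1360, c = 119, d = 819.
This is a case-control study: participants were sampled on outcome status, so risks in the source population cannot be estimated directly — relative risk is not valid here. The odds ratio is the appropriate measure.
OR = (a·d)/(b·c) = (1721 × 819) / (1360 × 119) = 1409499 / 161840 = 8.70921

8.709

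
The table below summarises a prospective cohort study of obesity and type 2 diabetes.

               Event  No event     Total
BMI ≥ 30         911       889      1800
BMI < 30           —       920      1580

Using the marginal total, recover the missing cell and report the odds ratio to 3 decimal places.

1.428

The missing cell is in the unexposed row: 1580 − 920 = 660.
So a = 911, b = 889, c = 660, d = 920.
OR = (a·d)/(b·c) = (911 × 920) / (889 × 660) = 838120 / 586740 = 1.42844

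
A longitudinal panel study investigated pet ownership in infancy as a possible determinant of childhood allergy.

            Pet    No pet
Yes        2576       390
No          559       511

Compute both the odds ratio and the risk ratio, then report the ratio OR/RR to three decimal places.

Reading the table with exposure as columns: a = 2576 (Pet, case), b = 559 (Pet, non-case), c = 390 (No pet, case), d = 511.
OR = (2576·511)/(559·390) = 1316336/218010 = 6.03796
Risk in exposed = 2576/3135 = 0.82169; risk in unexposed = 390/901 = 0.43285; RR = 1.89832
OR/RR = 6.03796 / 1.89832 = 3.18069
The outcome is not rare, so the OR lies further from 1 than the RR.

3.181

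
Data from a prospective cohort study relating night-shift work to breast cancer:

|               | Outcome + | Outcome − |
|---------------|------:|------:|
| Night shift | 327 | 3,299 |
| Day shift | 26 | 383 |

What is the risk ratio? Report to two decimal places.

1.42

Cells: a = 327, b = 3299, c = 26, d = 383.
Risk in exposed = 327/3626 = 0.09018; risk in unexposed = 26/409 = 0.06357.
RR = 0.09018 / 0.06357 = 1.41863
The risk among the exposed is 1.42 times that among the unexposed.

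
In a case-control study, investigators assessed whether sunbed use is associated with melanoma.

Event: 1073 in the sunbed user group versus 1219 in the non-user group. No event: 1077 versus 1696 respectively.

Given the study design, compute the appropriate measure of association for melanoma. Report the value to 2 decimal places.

1.39

From the description: a = 1073, b = 1077, c = 1219, d = 1696.
This is a case-control study: participants were sampled on outcome status, so risks in the source population cannot be estimated directly — relative risk is not valid here. The odds ratio is the appropriate measure.
OR = (a·d)/(b·c) = (1073 × 1696) / (1077 × 1219) = 1819808 / 1312863 = 1.38614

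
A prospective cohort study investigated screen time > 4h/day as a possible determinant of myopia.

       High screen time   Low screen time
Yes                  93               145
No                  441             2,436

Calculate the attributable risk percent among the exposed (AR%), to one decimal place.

Reading the table with exposure as columns: a = 93 (High screen time, case), b = 441 (High screen time, non-case), c = 145 (Low screen time, case), d = 2436.
Risk in exposed = 93/534 = 0.17416; risk in unexposed = 145/2581 = 0.05618.
RR = 0.17416/0.05618 = 3.10000
AR% = (RR − 1)/RR × 100 = (3.10000 − 1)/3.10000 × 100 = 67.7419%

67.7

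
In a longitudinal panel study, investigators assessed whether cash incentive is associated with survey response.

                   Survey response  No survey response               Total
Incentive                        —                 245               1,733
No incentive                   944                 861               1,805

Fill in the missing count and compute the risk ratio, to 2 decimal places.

The missing cell is in the exposed row: 1733 − 245 = 1488.
So a = 1488, b = 245, c = 944, d = 861.
RR = [a/(a+b)] / [c/(c+d)] = (1488/1733) / (944/1805) = 0.85863/0.52299 = 1.64176

1.64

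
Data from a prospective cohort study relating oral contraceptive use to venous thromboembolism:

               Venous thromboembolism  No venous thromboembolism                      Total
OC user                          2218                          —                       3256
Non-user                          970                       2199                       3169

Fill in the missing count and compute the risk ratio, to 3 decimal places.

2.226

The missing cell is in the exposed row: 3256 − 2218 = 1038.
So a = 2218, b = 1038, c = 970, d = 2199.
RR = [a/(a+b)] / [c/(c+d)] = (2218/3256) / (970/3169) = 0.68120/0.30609 = 2.22550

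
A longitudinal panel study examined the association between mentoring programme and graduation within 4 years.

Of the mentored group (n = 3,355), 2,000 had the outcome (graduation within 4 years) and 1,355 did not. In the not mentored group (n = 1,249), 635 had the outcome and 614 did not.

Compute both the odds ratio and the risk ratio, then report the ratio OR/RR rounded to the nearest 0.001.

1.217

From the description: a = 2000, b = 1355, c = 635, d = 614.
OR = (2000·614)/(1355·635) = 1228000/860425 = 1.42720
Risk in exposed = 2000/3355 = 0.59613; risk in unexposed = 635/1249 = 0.50841; RR = 1.17254
OR/RR = 1.42720 / 1.17254 = 1.21719
The outcome is not rare, so the OR lies further from 1 than the RR.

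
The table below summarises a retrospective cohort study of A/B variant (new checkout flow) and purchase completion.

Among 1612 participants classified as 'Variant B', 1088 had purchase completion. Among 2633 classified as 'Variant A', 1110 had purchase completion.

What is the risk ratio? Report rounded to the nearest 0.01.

From the description: a = 1088, b = 524, c = 1110, d = 1523.
Risk in exposed = 1088/1612 = 0.67494; risk in unexposed = 1110/2633 = 0.42157.
RR = 0.67494 / 0.42157 = 1.60100
The risk among the exposed is 1.60 times that among the unexposed.

1.60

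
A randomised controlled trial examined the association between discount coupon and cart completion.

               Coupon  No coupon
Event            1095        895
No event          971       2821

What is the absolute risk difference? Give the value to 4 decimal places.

0.2892

Reading the table with exposure as columns: a = 1095 (Coupon, case), b = 971 (Coupon, non-case), c = 895 (No coupon, case), d = 2821.
Risk in exposed = 1095/2066 = 0.530010; risk in unexposed = 895/3716 = 0.240850.
Risk difference = 0.530010 − 0.240850 = 0.289159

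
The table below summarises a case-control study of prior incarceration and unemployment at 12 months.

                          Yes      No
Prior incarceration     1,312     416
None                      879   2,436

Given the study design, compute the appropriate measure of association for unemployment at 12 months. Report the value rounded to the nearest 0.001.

Cells: a = 1312, b = 416, c = 879, d = 2436.
This is a case-control study: participants were sampled on outcome status, so risks in the source population cannot be estimated directly — relative risk is not valid here. The odds ratio is the appropriate measure.
OR = (a·d)/(b·c) = (1312 × 2436) / (416 × 879) = 3196032 / 365664 = 8.74035

8.740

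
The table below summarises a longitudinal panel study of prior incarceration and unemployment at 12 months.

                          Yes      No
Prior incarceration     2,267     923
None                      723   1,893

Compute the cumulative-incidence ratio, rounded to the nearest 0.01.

2.57

Cells: a = 2267, b = 923, c = 723, d = 1893.
Risk in exposed = 2267/3190 = 0.71066; risk in unexposed = 723/2616 = 0.27638.
RR = 0.71066 / 0.27638 = 2.57134
The risk among the exposed is 2.57 times that among the unexposed.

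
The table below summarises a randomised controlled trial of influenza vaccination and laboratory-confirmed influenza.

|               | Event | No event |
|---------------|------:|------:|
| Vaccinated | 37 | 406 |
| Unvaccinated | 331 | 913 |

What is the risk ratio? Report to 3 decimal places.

Cells: a = 37, b = 406, c = 331, d = 913.
Risk in exposed = 37/443 = 0.08352; risk in unexposed = 331/1244 = 0.26608.
RR = 0.08352 / 0.26608 = 0.31390
The risk is 69% lower among the exposed than among the unexposed.

0.314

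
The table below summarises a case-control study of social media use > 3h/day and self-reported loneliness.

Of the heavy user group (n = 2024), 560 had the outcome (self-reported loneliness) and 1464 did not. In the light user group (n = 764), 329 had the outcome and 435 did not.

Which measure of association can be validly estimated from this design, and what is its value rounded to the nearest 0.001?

0.506

From the description: a = 560, b = 1464, c = 329, d = 435.
This is a case-control study: participants were sampled on outcome status, so risks in the source population cannot be estimated directly — relative risk is not valid here. The odds ratio is the appropriate measure.
OR = (a·d)/(b·c) = (560 × 435) / (1464 × 329) = 243600 / 481656 = 0.50576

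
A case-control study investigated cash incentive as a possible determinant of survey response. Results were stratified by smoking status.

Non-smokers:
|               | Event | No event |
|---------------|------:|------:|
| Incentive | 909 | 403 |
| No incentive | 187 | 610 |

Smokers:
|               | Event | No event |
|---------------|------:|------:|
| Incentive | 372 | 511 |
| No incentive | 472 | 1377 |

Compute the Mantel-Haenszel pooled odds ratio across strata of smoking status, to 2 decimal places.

OR_MH = Σ(aᵢdᵢ/nᵢ) / Σ(bᵢcᵢ/nᵢ), where nᵢ is the stratum total.
Stratum 1 (Non-smokers): n = 2109; a·d/n = 909·610/2109 = 262.9161; b·c/n = 403·187/2109 = 35.7330
Stratum 2 (Smokers): n = 2732; a·d/n = 372·1377/2732 = 187.4978; b·c/n = 511·472/2732 = 88.2840
OR_MH = (262.9161 + 187.4978) / (35.7330 + 88.2840) = 450.4139 / 124.0171 = 3.63187

3.63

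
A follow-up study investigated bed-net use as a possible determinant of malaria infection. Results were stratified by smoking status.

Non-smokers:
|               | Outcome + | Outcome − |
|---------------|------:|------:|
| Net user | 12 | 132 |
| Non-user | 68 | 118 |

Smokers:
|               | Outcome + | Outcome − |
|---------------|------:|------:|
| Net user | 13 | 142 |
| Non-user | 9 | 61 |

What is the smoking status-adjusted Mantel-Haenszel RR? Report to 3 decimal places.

0.301

RR_MH = Σ(aᵢ·n₀ᵢ/nᵢ) / Σ(cᵢ·n₁ᵢ/nᵢ), with n₁ᵢ = aᵢ+bᵢ (exposed), n₀ᵢ = cᵢ+dᵢ (unexposed), nᵢ = n₁ᵢ+n₀ᵢ.
Stratum 1 (Non-smokers): n₁ = 144, n₀ = 186, n = 330; a·n₀/n = 12·186/330 = 6.7636; c·n₁/n = 68·144/330 = 29.6727
Stratum 2 (Smokers): n₁ = 155, n₀ = 70, n = 225; a·n₀/n = 13·70/225 = 4.0444; c·n₁/n = 9·155/225 = 6.2000
RR_MH = (6.7636 + 4.0444) / (29.6727 + 6.2000) = 10.8081 / 35.8727 = 0.30129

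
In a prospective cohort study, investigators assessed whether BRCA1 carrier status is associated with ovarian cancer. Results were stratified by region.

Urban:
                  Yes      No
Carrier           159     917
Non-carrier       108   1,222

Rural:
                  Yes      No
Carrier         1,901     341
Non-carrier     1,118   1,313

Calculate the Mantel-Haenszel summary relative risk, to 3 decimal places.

1.842

RR_MH = Σ(aᵢ·n₀ᵢ/nᵢ) / Σ(cᵢ·n₁ᵢ/nᵢ), with n₁ᵢ = aᵢ+bᵢ (exposed), n₀ᵢ = cᵢ+dᵢ (unexposed), nᵢ = n₁ᵢ+n₀ᵢ.
Stratum 1 (Urban): n₁ = 1076, n₀ = 1330, n = 2406; a·n₀/n = 159·1330/2406 = 87.8928; c·n₁/n = 108·1076/2406 = 48.2993
Stratum 2 (Rural): n₁ = 2242, n₀ = 2431, n = 4673; a·n₀/n = 1901·2431/4673 = 988.9431; c·n₁/n = 1118·2242/4673 = 536.3912
RR_MH = (87.8928 + 988.9431) / (48.2993 + 536.3912) = 1076.8358 / 584.6904 = 1.84172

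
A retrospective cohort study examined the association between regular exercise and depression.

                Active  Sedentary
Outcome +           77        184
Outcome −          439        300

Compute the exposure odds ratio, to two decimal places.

Reading the table with exposure as columns: a = 77 (Active, case), b = 439 (Active, non-case), c = 184 (Sedentary, case), d = 300.
OR = (a·d)/(b·c) = (77 × 300) / (439 × 184) = 23100 / 80776 = 0.28598
Exposure is associated with lower odds of depression (OR = 0.29 < 1).

0.29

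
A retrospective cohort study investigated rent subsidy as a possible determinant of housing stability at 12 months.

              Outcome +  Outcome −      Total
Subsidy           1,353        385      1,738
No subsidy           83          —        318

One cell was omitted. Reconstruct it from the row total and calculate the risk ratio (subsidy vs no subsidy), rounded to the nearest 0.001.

2.983

The missing cell is in the unexposed row: 318 − 83 = 235.
So a = 1353, b = 385, c = 83, d = 235.
RR = [a/(a+b)] / [c/(c+d)] = (1353/1738) / (83/318) = 0.77848/0.26101 = 2.98261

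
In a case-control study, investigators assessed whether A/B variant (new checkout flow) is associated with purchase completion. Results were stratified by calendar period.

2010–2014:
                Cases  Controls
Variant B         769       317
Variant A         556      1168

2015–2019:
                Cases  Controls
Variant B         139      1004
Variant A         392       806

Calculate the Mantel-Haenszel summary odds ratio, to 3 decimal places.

OR_MH = Σ(aᵢdᵢ/nᵢ) / Σ(bᵢcᵢ/nᵢ), where nᵢ is the stratum total.
Stratum 1 (2010–2014): n = 2810; a·d/n = 769·1168/2810 = 319.6413; b·c/n = 317·556/2810 = 62.7231
Stratum 2 (2015–2019): n = 2341; a·d/n = 139·806/2341 = 47.8573; b·c/n = 1004·392/2341 = 168.1196
OR_MH = (319.6413 + 47.8573) / (62.7231 + 168.1196) = 367.4986 / 230.8427 = 1.59199

1.592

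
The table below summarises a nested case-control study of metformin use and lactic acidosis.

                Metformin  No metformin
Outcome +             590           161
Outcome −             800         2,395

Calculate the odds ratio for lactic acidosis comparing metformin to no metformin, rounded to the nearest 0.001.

10.971

Reading the table with exposure as columns: a = 590 (Metformin, case), b = 800 (Metformin, non-case), c = 161 (No metformin, case), d = 2395.
OR = (a·d)/(b·c) = (590 × 2395) / (800 × 161) = 1413050 / 128800 = 10.97089
The odds of lactic acidosis are about 10.97 times as high in the metformin group.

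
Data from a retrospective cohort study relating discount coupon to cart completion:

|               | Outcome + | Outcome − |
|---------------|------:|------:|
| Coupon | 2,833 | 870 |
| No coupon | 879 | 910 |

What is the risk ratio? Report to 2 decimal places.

Cells: a = 2833, b = 870, c = 879, d = 910.
Risk in exposed = 2833/3703 = 0.76506; risk in unexposed = 879/1789 = 0.49134.
RR = 0.76506 / 0.49134 = 1.55709
The risk among the exposed is 1.56 times that among the unexposed.

1.56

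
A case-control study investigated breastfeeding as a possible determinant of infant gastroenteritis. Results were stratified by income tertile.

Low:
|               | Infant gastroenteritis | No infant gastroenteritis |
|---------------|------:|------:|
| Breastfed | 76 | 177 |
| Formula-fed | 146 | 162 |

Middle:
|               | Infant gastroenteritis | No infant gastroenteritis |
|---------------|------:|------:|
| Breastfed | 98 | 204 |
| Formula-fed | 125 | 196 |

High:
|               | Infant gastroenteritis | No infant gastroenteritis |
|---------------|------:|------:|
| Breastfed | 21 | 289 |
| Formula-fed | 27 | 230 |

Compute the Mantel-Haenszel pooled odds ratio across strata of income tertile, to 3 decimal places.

0.608

OR_MH = Σ(aᵢdᵢ/nᵢ) / Σ(bᵢcᵢ/nᵢ), where nᵢ is the stratum total.
Stratum 1 (Low): n = 561; a·d/n = 76·162/561 = 21.9465; b·c/n = 177·146/561 = 46.0642
Stratum 2 (Middle): n = 623; a·d/n = 98·196/623 = 30.8315; b·c/n = 204·125/623 = 40.9310
Stratum 3 (High): n = 567; a·d/n = 21·230/567 = 8.5185; b·c/n = 289·27/567 = 13.7619
OR_MH = (21.9465 + 30.8315 + 8.5185) / (46.0642 + 40.9310 + 13.7619) = 61.2965 / 100.7571 = 0.60836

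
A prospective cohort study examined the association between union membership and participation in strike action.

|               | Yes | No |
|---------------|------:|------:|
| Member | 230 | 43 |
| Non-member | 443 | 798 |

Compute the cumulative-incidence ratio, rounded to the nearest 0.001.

Cells: a = 230, b = 43, c = 443, d = 798.
Risk in exposed = 230/273 = 0.84249; risk in unexposed = 443/1241 = 0.35697.
RR = 0.84249 / 0.35697 = 2.36012
The risk among the exposed is 2.36 times that among the unexposed.

2.360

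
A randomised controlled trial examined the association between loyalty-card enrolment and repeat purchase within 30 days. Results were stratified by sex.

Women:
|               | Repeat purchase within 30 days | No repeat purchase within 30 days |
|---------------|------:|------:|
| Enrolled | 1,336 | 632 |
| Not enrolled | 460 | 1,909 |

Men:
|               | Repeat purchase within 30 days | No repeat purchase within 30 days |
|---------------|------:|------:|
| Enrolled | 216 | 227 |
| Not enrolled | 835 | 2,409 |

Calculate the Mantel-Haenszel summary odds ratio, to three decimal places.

6.157

OR_MH = Σ(aᵢdᵢ/nᵢ) / Σ(bᵢcᵢ/nᵢ), where nᵢ is the stratum total.
Stratum 1 (Women): n = 4337; a·d/n = 1336·1909/4337 = 588.0618; b·c/n = 632·460/4337 = 67.0325
Stratum 2 (Men): n = 3687; a·d/n = 216·2409/3687 = 141.1294; b·c/n = 227·835/3687 = 51.4090
OR_MH = (588.0618 + 141.1294) / (67.0325 + 51.4090) = 729.1912 / 118.4415 = 6.15655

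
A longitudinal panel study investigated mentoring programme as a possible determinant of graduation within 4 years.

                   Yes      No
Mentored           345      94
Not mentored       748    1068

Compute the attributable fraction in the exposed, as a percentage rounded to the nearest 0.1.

47.6

Cells: a = 345, b = 94, c = 748, d = 1068.
Risk in exposed = 345/439 = 0.78588; risk in unexposed = 748/1816 = 0.41189.
RR = 0.78588/0.41189 = 1.90796
AR% = (RR − 1)/RR × 100 = (1.90796 − 1)/1.90796 × 100 = 47.5879%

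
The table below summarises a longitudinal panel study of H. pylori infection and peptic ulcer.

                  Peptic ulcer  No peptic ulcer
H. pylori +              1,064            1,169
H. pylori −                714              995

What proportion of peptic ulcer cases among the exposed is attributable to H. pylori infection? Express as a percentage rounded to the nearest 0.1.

Cells: a = 1064, b = 1169, c = 714, d = 995.
Risk in exposed = 1064/2233 = 0.47649; risk in unexposed = 714/1709 = 0.41779.
RR = 0.47649/0.41779 = 1.14050
AR% = (RR − 1)/RR × 100 = (1.14050 − 1)/1.14050 × 100 = 12.3195%

12.3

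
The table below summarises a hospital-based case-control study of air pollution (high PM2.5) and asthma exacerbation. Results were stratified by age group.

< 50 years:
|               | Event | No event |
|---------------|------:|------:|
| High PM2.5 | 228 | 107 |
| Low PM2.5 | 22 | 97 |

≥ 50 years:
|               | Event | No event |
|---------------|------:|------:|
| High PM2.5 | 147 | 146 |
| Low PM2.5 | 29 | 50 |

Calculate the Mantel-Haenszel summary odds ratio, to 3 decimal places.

OR_MH = Σ(aᵢdᵢ/nᵢ) / Σ(bᵢcᵢ/nᵢ), where nᵢ is the stratum total.
Stratum 1 (< 50 years): n = 454; a·d/n = 228·97/454 = 48.7137; b·c/n = 107·22/454 = 5.1850
Stratum 2 (≥ 50 years): n = 372; a·d/n = 147·50/372 = 19.7581; b·c/n = 146·29/372 = 11.3817
OR_MH = (48.7137 + 19.7581) / (5.1850 + 11.3817) = 68.4717 / 16.5667 = 4.13308

4.133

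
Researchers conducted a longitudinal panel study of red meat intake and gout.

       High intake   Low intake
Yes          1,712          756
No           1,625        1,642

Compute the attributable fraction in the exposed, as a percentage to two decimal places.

38.55

Reading the table with exposure as columns: a = 1712 (High intake, case), b = 1625 (High intake, non-case), c = 756 (Low intake, case), d = 1642.
Risk in exposed = 1712/3337 = 0.51304; risk in unexposed = 756/2398 = 0.31526.
RR = 0.51304/0.31526 = 1.62733
AR% = (RR − 1)/RR × 100 = (1.62733 − 1)/1.62733 × 100 = 38.5496%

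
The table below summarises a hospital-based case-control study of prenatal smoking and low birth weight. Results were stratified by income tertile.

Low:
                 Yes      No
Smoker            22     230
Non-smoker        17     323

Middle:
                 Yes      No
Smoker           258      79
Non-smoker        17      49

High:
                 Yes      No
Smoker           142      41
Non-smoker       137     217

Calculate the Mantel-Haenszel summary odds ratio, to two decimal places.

4.94

OR_MH = Σ(aᵢdᵢ/nᵢ) / Σ(bᵢcᵢ/nᵢ), where nᵢ is the stratum total.
Stratum 1 (Low): n = 592; a·d/n = 22·323/592 = 12.0034; b·c/n = 230·17/592 = 6.6047
Stratum 2 (Middle): n = 403; a·d/n = 258·49/403 = 31.3697; b·c/n = 79·17/403 = 3.3325
Stratum 3 (High): n = 537; a·d/n = 142·217/537 = 57.3818; b·c/n = 41·137/537 = 10.4600
OR_MH = (12.0034 + 31.3697 + 57.3818) / (6.6047 + 3.3325 + 10.4600) = 100.7549 / 20.3972 = 4.93964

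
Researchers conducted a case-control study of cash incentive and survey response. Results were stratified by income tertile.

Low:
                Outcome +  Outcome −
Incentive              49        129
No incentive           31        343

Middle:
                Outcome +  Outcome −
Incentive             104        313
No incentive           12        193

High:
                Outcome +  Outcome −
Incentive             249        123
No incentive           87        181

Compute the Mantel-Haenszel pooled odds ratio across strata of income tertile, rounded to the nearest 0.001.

4.437

OR_MH = Σ(aᵢdᵢ/nᵢ) / Σ(bᵢcᵢ/nᵢ), where nᵢ is the stratum total.
Stratum 1 (Low): n = 552; a·d/n = 49·343/552 = 30.4475; b·c/n = 129·31/552 = 7.2446
Stratum 2 (Middle): n = 622; a·d/n = 104·193/622 = 32.2701; b·c/n = 313·12/622 = 6.0386
Stratum 3 (High): n = 640; a·d/n = 249·181/640 = 70.4203; b·c/n = 123·87/640 = 16.7203
OR_MH = (30.4475 + 32.2701 + 70.4203) / (7.2446 + 6.0386 + 16.7203) = 133.1379 / 30.0035 = 4.43742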